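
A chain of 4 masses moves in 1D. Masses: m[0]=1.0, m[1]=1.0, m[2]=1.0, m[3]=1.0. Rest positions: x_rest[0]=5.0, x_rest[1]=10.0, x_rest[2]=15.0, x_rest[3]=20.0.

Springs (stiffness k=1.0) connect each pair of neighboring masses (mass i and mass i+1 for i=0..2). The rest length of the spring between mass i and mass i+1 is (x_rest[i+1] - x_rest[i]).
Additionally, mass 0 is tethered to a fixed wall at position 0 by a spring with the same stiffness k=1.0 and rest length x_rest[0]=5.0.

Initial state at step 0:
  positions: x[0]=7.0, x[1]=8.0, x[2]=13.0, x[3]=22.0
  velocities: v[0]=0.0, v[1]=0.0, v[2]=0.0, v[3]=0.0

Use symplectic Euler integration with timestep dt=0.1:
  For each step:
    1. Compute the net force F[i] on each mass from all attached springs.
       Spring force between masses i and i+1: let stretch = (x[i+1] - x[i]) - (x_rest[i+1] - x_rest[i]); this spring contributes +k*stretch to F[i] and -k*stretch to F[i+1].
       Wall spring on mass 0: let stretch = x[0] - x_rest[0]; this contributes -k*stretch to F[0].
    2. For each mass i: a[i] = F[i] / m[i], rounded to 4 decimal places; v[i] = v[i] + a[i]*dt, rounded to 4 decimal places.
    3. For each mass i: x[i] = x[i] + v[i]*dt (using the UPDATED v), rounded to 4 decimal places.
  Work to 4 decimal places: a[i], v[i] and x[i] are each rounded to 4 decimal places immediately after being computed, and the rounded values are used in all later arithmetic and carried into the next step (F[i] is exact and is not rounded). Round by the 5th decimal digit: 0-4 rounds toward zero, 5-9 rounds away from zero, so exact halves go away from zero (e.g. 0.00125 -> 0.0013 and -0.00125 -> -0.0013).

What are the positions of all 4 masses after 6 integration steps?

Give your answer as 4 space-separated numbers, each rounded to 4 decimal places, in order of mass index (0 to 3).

Step 0: x=[7.0000 8.0000 13.0000 22.0000] v=[0.0000 0.0000 0.0000 0.0000]
Step 1: x=[6.9400 8.0400 13.0400 21.9600] v=[-0.6000 0.4000 0.4000 -0.4000]
Step 2: x=[6.8216 8.1190 13.1192 21.8808] v=[-1.1840 0.7900 0.7920 -0.7920]
Step 3: x=[6.6480 8.2350 13.2360 21.7640] v=[-1.7364 1.1603 1.1681 -1.1682]
Step 4: x=[6.4238 8.3852 13.3881 21.6119] v=[-2.2425 1.5017 1.5208 -1.5210]
Step 5: x=[6.1549 8.5658 13.5724 21.4276] v=[-2.6887 1.8059 1.8429 -1.8434]
Step 6: x=[5.8486 8.7724 13.7852 21.2147] v=[-3.0631 2.0655 2.1278 -2.1289]

Answer: 5.8486 8.7724 13.7852 21.2147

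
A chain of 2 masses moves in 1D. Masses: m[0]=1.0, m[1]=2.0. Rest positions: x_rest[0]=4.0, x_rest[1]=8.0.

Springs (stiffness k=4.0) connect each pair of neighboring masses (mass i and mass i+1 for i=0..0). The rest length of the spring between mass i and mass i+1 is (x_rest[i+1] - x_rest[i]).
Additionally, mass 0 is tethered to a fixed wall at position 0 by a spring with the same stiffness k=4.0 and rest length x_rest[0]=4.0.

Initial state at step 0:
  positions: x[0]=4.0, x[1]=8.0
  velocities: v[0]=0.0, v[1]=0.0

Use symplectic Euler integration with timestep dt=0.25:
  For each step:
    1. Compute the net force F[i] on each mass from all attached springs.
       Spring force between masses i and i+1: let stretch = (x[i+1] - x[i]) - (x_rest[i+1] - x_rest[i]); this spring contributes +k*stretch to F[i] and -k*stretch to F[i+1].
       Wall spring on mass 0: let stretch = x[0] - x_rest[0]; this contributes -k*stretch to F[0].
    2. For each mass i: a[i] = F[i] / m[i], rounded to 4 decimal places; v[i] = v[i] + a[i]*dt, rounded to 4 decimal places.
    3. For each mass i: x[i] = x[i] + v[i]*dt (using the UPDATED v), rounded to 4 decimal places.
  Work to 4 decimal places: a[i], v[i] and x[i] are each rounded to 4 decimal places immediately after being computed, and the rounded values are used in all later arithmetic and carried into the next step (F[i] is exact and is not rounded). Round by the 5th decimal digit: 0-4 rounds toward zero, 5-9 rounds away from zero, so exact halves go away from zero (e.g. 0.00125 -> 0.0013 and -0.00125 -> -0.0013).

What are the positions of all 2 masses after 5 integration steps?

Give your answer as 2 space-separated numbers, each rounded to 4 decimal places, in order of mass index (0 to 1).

Step 0: x=[4.0000 8.0000] v=[0.0000 0.0000]
Step 1: x=[4.0000 8.0000] v=[0.0000 0.0000]
Step 2: x=[4.0000 8.0000] v=[0.0000 0.0000]
Step 3: x=[4.0000 8.0000] v=[0.0000 0.0000]
Step 4: x=[4.0000 8.0000] v=[0.0000 0.0000]
Step 5: x=[4.0000 8.0000] v=[0.0000 0.0000]

Answer: 4.0000 8.0000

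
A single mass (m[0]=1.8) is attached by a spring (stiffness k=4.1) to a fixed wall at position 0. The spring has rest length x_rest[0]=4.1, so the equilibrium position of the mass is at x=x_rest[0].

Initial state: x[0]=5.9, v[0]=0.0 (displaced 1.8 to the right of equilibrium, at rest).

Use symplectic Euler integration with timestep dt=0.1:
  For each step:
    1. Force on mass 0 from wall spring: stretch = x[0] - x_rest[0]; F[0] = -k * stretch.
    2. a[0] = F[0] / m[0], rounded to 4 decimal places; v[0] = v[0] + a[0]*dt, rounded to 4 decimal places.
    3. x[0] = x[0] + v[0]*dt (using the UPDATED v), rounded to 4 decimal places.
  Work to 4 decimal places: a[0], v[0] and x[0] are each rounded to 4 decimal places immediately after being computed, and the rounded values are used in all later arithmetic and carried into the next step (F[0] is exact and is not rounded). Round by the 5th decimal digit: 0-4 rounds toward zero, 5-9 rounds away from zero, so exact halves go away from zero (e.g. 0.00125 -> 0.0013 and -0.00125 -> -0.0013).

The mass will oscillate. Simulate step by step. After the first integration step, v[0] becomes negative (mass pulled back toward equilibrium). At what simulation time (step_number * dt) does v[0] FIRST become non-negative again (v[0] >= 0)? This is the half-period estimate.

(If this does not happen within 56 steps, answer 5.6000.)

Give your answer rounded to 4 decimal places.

Answer: 2.1000

Derivation:
Step 0: x=[5.9000] v=[0.0000]
Step 1: x=[5.8590] v=[-0.4100]
Step 2: x=[5.7779] v=[-0.8107]
Step 3: x=[5.6586] v=[-1.1929]
Step 4: x=[5.5038] v=[-1.5479]
Step 5: x=[5.3170] v=[-1.8677]
Step 6: x=[5.1025] v=[-2.1449]
Step 7: x=[4.8652] v=[-2.3733]
Step 8: x=[4.6104] v=[-2.5476]
Step 9: x=[4.3440] v=[-2.6639]
Step 10: x=[4.0721] v=[-2.7195]
Step 11: x=[3.8008] v=[-2.7131]
Step 12: x=[3.5363] v=[-2.6450]
Step 13: x=[3.2846] v=[-2.5166]
Step 14: x=[3.0515] v=[-2.3309]
Step 15: x=[2.8423] v=[-2.0921]
Step 16: x=[2.6617] v=[-1.8056]
Step 17: x=[2.5139] v=[-1.4780]
Step 18: x=[2.4022] v=[-1.1167]
Step 19: x=[2.3292] v=[-0.7300]
Step 20: x=[2.2965] v=[-0.3267]
Step 21: x=[2.3049] v=[0.0841]
First v>=0 after going negative at step 21, time=2.1000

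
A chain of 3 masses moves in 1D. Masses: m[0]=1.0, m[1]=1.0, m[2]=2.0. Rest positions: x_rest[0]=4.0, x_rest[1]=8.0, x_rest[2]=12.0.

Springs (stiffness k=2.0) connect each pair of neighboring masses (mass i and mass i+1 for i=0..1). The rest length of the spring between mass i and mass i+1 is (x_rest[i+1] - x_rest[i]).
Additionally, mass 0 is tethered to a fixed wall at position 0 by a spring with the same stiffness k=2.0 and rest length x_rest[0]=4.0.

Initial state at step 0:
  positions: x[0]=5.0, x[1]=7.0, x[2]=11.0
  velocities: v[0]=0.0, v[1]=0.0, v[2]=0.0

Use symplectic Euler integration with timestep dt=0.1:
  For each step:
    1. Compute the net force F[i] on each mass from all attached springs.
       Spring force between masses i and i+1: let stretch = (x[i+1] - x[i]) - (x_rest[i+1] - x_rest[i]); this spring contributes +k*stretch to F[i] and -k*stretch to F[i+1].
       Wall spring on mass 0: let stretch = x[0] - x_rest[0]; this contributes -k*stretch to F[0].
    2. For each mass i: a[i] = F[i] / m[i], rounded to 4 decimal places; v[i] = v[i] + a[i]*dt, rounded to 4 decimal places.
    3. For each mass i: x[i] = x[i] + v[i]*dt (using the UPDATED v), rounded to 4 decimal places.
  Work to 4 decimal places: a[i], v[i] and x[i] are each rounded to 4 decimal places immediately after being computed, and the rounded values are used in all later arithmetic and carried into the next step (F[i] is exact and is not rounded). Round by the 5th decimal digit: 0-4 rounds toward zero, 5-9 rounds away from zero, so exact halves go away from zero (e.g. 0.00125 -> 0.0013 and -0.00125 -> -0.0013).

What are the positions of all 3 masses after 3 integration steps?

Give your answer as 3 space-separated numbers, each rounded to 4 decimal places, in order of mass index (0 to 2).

Step 0: x=[5.0000 7.0000 11.0000] v=[0.0000 0.0000 0.0000]
Step 1: x=[4.9400 7.0400 11.0000] v=[-0.6000 0.4000 0.0000]
Step 2: x=[4.8232 7.1172 11.0004] v=[-1.1680 0.7720 0.0040]
Step 3: x=[4.6558 7.2262 11.0020] v=[-1.6738 1.0898 0.0157]

Answer: 4.6558 7.2262 11.0020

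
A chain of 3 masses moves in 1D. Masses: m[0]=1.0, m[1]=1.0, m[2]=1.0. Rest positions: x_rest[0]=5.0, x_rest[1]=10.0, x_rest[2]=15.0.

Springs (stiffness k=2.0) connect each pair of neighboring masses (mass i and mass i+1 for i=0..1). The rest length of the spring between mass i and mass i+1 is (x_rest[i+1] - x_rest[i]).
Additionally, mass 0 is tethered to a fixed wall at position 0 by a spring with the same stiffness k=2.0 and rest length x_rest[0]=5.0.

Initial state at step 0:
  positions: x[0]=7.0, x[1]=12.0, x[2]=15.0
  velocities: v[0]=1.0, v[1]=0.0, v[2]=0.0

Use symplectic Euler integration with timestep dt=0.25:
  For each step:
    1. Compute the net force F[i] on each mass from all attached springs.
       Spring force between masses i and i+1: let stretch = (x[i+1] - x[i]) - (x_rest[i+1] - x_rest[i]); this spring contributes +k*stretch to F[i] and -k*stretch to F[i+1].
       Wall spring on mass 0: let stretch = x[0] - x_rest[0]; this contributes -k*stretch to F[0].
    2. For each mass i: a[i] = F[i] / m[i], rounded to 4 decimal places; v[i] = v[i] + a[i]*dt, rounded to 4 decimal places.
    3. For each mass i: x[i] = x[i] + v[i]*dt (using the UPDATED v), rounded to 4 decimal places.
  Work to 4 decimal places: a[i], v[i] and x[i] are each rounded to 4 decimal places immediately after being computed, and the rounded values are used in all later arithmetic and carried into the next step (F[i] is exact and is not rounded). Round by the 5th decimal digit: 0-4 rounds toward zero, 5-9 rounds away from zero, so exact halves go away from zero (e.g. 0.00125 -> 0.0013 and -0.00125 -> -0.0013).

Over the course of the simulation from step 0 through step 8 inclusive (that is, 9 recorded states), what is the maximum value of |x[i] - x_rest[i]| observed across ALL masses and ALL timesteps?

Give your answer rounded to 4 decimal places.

Answer: 2.1468

Derivation:
Step 0: x=[7.0000 12.0000 15.0000] v=[1.0000 0.0000 0.0000]
Step 1: x=[7.0000 11.7500 15.2500] v=[0.0000 -1.0000 1.0000]
Step 2: x=[6.7188 11.3438 15.6875] v=[-1.1250 -1.6250 1.7500]
Step 3: x=[6.1758 10.9024 16.2071] v=[-2.1719 -1.7657 2.0782]
Step 4: x=[5.4517 10.5332 16.6886] v=[-2.8965 -1.4767 1.9259]
Step 5: x=[4.6813 10.2983 17.0257] v=[-3.0816 -0.9398 1.3482]
Step 6: x=[4.0279 10.2022 17.1468] v=[-2.6138 -0.3846 0.4845]
Step 7: x=[3.6428 10.2024 17.0249] v=[-1.5406 0.0006 -0.4878]
Step 8: x=[3.6223 10.2354 16.6751] v=[-0.0822 0.1321 -1.3991]
Max displacement = 2.1468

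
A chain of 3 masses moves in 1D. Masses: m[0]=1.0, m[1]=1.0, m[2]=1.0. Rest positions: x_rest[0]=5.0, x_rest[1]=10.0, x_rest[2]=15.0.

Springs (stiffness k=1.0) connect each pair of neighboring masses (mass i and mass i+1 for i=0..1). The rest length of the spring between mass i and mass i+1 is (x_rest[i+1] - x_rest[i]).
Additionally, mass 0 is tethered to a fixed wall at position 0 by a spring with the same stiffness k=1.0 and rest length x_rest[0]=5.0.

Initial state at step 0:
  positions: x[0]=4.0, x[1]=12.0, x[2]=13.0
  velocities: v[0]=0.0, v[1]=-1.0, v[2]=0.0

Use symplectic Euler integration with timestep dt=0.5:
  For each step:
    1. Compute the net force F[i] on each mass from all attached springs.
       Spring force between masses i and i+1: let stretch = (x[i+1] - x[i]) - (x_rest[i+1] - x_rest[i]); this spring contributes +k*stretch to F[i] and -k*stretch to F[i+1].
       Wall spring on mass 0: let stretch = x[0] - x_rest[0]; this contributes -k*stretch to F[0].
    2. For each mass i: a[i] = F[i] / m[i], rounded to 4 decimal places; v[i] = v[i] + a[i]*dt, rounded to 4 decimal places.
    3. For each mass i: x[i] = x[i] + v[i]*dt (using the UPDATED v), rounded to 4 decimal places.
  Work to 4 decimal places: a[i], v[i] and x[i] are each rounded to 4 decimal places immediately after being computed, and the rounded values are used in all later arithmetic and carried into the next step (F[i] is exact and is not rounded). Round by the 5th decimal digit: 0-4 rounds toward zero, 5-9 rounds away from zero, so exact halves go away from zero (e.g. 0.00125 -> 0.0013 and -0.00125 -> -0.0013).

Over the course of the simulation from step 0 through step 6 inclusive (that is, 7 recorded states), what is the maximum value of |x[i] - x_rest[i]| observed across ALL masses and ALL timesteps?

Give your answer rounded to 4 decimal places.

Step 0: x=[4.0000 12.0000 13.0000] v=[0.0000 -1.0000 0.0000]
Step 1: x=[5.0000 9.7500 14.0000] v=[2.0000 -4.5000 2.0000]
Step 2: x=[5.9375 7.3750 15.1875] v=[1.8750 -4.7500 2.3750]
Step 3: x=[5.7500 6.5938 15.6719] v=[-0.3750 -1.5625 0.9688]
Step 4: x=[4.3360 7.8712 15.1368] v=[-2.8281 2.5547 -1.0703]
Step 5: x=[2.7218 10.0812 14.0353] v=[-3.2285 4.4199 -2.2031]
Step 6: x=[2.2670 11.4399 13.1952] v=[-0.9097 2.7173 -1.6802]
Max displacement = 3.4062

Answer: 3.4062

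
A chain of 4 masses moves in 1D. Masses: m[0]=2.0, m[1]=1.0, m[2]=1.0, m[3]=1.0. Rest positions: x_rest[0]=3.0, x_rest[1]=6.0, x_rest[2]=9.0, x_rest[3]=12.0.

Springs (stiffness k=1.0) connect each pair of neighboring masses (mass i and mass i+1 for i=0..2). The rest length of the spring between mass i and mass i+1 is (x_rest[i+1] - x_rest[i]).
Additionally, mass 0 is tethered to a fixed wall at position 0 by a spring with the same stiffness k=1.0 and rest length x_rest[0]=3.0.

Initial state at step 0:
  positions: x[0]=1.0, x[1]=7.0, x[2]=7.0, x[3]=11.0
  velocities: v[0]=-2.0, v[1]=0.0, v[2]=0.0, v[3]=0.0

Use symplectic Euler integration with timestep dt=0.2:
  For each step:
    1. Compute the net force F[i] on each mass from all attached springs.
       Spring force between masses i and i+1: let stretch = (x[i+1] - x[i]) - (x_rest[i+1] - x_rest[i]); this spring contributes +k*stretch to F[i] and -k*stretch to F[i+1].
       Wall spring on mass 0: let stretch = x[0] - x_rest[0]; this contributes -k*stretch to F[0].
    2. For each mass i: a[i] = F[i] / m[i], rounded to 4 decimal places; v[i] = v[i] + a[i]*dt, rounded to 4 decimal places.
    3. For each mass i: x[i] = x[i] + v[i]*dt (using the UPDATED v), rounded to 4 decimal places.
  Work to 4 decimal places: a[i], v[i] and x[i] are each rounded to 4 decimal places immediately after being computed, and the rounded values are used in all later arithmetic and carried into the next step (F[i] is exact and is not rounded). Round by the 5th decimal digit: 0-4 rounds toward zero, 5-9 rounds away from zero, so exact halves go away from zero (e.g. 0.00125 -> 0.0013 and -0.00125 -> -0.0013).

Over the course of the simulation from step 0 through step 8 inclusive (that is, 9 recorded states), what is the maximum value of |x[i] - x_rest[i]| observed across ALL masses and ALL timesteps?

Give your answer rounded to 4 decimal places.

Answer: 3.8352

Derivation:
Step 0: x=[1.0000 7.0000 7.0000 11.0000] v=[-2.0000 0.0000 0.0000 0.0000]
Step 1: x=[0.7000 6.7600 7.1600 10.9600] v=[-1.5000 -1.2000 0.8000 -0.2000]
Step 2: x=[0.5072 6.2936 7.4560 10.8880] v=[-0.9640 -2.3320 1.4800 -0.3600]
Step 3: x=[0.4200 5.6422 7.8428 10.7987] v=[-0.4361 -3.2568 1.9339 -0.4464]
Step 4: x=[0.4288 4.8700 8.2598 10.7112] v=[0.0441 -3.8611 2.0850 -0.4376]
Step 5: x=[0.5179 4.0557 8.6393 10.6456] v=[0.4453 -4.0714 1.8973 -0.3279]
Step 6: x=[0.6674 3.2833 8.9157 10.6198] v=[0.7473 -3.8622 1.3818 -0.1292]
Step 7: x=[0.8558 2.6315 9.0349 10.6458] v=[0.9422 -3.2589 0.5961 0.1300]
Step 8: x=[1.0626 2.1648 8.9624 10.7274] v=[1.0342 -2.3334 -0.3624 0.4078]
Max displacement = 3.8352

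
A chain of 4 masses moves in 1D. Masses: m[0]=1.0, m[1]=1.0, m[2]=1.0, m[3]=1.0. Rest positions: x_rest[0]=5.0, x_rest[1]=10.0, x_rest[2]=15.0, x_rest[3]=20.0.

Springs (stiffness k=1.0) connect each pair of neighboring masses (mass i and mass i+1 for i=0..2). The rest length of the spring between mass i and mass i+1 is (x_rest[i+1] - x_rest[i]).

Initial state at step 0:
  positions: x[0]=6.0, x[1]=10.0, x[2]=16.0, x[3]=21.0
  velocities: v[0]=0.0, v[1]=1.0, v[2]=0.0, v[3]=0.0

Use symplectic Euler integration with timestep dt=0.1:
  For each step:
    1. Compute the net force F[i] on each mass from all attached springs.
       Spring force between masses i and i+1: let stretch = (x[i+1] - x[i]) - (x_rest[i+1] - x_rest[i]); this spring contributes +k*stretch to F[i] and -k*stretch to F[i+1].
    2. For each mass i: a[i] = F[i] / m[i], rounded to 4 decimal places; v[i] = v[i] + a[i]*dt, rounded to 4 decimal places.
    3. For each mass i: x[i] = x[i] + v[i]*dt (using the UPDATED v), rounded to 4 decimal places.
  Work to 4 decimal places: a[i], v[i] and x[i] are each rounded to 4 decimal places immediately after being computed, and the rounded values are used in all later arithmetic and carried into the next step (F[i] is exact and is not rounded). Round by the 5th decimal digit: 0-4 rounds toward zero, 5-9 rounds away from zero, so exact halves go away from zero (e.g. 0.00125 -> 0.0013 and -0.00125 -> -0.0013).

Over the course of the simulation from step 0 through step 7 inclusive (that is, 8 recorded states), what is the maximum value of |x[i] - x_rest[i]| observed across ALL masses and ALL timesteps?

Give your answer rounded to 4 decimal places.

Step 0: x=[6.0000 10.0000 16.0000 21.0000] v=[0.0000 1.0000 0.0000 0.0000]
Step 1: x=[5.9900 10.1200 15.9900 21.0000] v=[-0.1000 1.2000 -0.1000 0.0000]
Step 2: x=[5.9713 10.2574 15.9714 20.9999] v=[-0.1870 1.3740 -0.1860 -0.0010]
Step 3: x=[5.9455 10.4091 15.9459 20.9995] v=[-0.2584 1.5168 -0.2546 -0.0039]
Step 4: x=[5.9143 10.5715 15.9156 20.9986] v=[-0.3120 1.6241 -0.3029 -0.0093]
Step 5: x=[5.8797 10.7408 15.8827 20.9968] v=[-0.3463 1.6928 -0.3290 -0.0176]
Step 6: x=[5.8437 10.9129 15.8495 20.9939] v=[-0.3602 1.7209 -0.3318 -0.0290]
Step 7: x=[5.8084 11.0837 15.8184 20.9896] v=[-0.3533 1.7076 -0.3110 -0.0434]
Max displacement = 1.0837

Answer: 1.0837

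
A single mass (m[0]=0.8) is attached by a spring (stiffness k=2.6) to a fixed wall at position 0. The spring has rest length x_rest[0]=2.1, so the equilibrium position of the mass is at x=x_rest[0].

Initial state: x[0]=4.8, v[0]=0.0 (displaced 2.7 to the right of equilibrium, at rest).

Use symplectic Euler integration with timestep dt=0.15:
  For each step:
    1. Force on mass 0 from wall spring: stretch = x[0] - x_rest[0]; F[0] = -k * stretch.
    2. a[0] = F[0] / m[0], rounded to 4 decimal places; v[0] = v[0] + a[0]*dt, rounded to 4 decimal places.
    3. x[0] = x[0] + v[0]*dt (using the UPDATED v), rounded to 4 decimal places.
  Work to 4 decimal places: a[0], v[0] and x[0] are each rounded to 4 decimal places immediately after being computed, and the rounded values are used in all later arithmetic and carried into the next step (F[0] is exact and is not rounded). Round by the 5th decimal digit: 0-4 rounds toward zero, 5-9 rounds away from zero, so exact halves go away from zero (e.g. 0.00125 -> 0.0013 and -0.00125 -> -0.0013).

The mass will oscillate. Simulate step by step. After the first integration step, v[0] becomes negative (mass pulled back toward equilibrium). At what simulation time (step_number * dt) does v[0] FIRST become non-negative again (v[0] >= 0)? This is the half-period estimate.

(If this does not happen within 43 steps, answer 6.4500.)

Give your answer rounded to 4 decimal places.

Answer: 1.8000

Derivation:
Step 0: x=[4.8000] v=[0.0000]
Step 1: x=[4.6026] v=[-1.3163]
Step 2: x=[4.2222] v=[-2.5363]
Step 3: x=[3.6866] v=[-3.5709]
Step 4: x=[3.0349] v=[-4.3444]
Step 5: x=[2.3149] v=[-4.8002]
Step 6: x=[1.5792] v=[-4.9050]
Step 7: x=[0.8815] v=[-4.6511]
Step 8: x=[0.2729] v=[-4.0571]
Step 9: x=[-0.2021] v=[-3.1664]
Step 10: x=[-0.5087] v=[-2.0441]
Step 11: x=[-0.6246] v=[-0.7724]
Step 12: x=[-0.5412] v=[0.5559]
First v>=0 after going negative at step 12, time=1.8000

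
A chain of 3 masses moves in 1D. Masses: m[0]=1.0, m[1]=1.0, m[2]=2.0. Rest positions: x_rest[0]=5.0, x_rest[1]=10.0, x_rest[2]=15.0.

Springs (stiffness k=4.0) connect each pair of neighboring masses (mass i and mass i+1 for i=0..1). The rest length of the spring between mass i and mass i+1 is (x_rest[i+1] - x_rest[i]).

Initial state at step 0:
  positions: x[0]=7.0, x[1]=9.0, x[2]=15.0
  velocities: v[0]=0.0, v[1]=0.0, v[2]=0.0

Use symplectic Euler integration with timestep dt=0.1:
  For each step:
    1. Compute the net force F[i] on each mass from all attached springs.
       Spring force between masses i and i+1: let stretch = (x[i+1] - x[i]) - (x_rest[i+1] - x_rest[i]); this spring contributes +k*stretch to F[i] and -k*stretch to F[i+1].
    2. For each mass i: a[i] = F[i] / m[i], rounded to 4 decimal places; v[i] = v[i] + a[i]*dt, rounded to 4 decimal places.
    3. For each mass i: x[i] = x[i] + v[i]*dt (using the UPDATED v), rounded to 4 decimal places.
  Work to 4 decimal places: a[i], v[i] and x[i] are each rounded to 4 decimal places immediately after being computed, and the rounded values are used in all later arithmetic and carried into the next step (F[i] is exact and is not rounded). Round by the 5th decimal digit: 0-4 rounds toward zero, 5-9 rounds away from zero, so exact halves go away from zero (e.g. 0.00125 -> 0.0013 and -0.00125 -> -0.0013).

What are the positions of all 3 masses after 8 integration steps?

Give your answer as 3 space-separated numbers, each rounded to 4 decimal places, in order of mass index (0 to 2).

Step 0: x=[7.0000 9.0000 15.0000] v=[0.0000 0.0000 0.0000]
Step 1: x=[6.8800 9.1600 14.9800] v=[-1.2000 1.6000 -0.2000]
Step 2: x=[6.6512 9.4616 14.9436] v=[-2.2880 3.0160 -0.3640]
Step 3: x=[6.3348 9.8701 14.8976] v=[-3.1638 4.0846 -0.4604]
Step 4: x=[5.9598 10.3383 14.8510] v=[-3.7497 4.6815 -0.4659]
Step 5: x=[5.5600 10.8118 14.8142] v=[-3.9983 4.7352 -0.3684]
Step 6: x=[5.1702 11.2353 14.7973] v=[-3.8976 4.2354 -0.1689]
Step 7: x=[4.8230 11.5587 14.8092] v=[-3.4716 3.2342 0.1187]
Step 8: x=[4.5453 11.7427 14.8561] v=[-2.7773 1.8401 0.4686]

Answer: 4.5453 11.7427 14.8561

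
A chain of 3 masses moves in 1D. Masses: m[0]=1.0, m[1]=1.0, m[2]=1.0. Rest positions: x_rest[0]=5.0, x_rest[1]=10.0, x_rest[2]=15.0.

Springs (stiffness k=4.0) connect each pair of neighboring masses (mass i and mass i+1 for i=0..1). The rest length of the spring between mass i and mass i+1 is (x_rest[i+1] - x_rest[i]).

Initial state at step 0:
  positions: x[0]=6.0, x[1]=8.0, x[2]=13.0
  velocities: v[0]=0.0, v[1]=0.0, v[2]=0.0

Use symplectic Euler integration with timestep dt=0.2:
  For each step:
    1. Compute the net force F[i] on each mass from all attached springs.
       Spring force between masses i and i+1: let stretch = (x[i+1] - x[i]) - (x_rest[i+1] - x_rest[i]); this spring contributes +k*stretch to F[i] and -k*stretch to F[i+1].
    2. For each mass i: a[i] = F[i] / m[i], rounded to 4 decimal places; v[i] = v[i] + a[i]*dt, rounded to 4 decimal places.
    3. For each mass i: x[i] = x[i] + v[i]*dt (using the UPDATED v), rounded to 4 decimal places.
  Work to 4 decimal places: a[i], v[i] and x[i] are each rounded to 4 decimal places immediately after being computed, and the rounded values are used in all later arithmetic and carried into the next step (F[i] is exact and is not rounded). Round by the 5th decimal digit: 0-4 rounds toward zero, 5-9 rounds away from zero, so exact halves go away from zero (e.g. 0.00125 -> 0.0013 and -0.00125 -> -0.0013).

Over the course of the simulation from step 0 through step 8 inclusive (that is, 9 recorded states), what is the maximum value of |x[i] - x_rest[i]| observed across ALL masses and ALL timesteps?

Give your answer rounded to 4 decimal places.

Step 0: x=[6.0000 8.0000 13.0000] v=[0.0000 0.0000 0.0000]
Step 1: x=[5.5200 8.4800 13.0000] v=[-2.4000 2.4000 0.0000]
Step 2: x=[4.7136 9.2096 13.0768] v=[-4.0320 3.6480 0.3840]
Step 3: x=[3.8266 9.8386 13.3348] v=[-4.4352 3.1450 1.2902]
Step 4: x=[3.1015 10.0651 13.8334] v=[-3.6256 1.1324 2.4932]
Step 5: x=[2.6906 9.7803 14.5291] v=[-2.0547 -1.4238 3.4786]
Step 6: x=[2.6140 9.1210 15.2650] v=[-0.3829 -3.2965 3.6796]
Step 7: x=[2.7785 8.4036 15.8179] v=[0.8227 -3.5869 2.7644]
Step 8: x=[3.0431 7.9725 15.9845] v=[1.3228 -2.1555 0.8330]
Max displacement = 2.3860

Answer: 2.3860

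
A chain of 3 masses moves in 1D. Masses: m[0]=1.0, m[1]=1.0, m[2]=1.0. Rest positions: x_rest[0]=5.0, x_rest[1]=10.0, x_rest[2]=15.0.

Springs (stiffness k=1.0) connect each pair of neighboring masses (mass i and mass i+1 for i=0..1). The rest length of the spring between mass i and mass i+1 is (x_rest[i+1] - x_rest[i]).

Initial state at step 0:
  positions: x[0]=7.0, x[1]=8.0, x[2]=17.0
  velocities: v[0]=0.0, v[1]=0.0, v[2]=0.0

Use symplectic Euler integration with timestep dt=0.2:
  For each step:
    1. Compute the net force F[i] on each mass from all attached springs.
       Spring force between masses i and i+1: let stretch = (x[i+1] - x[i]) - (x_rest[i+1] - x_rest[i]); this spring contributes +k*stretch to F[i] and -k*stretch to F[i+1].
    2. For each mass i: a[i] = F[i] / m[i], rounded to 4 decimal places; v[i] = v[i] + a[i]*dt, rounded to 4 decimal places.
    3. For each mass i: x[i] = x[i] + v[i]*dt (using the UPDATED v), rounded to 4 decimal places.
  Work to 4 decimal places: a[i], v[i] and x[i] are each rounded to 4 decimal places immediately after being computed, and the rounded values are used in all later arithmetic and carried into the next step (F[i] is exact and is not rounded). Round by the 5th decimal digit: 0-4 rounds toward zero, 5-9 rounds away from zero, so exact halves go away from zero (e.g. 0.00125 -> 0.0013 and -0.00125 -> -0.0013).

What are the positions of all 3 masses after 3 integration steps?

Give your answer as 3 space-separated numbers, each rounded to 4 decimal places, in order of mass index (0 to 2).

Answer: 6.1337 9.7326 16.1337

Derivation:
Step 0: x=[7.0000 8.0000 17.0000] v=[0.0000 0.0000 0.0000]
Step 1: x=[6.8400 8.3200 16.8400] v=[-0.8000 1.6000 -0.8000]
Step 2: x=[6.5392 8.9216 16.5392] v=[-1.5040 3.0080 -1.5040]
Step 3: x=[6.1337 9.7326 16.1337] v=[-2.0275 4.0550 -2.0275]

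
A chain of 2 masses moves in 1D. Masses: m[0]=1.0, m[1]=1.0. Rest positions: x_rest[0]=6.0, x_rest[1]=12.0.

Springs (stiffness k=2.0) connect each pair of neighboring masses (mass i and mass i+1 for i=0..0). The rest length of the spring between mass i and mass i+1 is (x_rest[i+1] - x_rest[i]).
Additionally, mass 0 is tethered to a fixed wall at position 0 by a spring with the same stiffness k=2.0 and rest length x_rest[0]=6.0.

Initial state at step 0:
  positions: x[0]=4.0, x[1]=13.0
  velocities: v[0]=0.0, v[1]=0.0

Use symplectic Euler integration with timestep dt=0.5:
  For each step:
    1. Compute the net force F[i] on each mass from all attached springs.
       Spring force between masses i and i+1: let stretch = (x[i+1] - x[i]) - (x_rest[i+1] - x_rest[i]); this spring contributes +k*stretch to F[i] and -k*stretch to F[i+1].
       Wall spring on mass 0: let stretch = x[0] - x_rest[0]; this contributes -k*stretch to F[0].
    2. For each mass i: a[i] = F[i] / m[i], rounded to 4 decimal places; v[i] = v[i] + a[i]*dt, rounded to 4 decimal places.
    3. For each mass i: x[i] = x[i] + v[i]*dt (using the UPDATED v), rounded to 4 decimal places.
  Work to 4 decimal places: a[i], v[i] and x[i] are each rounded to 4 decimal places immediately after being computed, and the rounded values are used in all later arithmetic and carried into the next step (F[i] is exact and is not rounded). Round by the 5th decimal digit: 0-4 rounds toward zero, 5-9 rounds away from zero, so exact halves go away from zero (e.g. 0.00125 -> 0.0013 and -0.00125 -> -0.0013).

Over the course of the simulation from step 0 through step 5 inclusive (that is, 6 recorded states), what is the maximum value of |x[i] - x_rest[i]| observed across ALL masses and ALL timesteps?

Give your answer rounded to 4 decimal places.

Step 0: x=[4.0000 13.0000] v=[0.0000 0.0000]
Step 1: x=[6.5000 11.5000] v=[5.0000 -3.0000]
Step 2: x=[8.2500 10.5000] v=[3.5000 -2.0000]
Step 3: x=[7.0000 11.3750] v=[-2.5000 1.7500]
Step 4: x=[4.4375 13.0625] v=[-5.1250 3.3750]
Step 5: x=[3.9688 13.4375] v=[-0.9375 0.7500]
Max displacement = 2.2500

Answer: 2.2500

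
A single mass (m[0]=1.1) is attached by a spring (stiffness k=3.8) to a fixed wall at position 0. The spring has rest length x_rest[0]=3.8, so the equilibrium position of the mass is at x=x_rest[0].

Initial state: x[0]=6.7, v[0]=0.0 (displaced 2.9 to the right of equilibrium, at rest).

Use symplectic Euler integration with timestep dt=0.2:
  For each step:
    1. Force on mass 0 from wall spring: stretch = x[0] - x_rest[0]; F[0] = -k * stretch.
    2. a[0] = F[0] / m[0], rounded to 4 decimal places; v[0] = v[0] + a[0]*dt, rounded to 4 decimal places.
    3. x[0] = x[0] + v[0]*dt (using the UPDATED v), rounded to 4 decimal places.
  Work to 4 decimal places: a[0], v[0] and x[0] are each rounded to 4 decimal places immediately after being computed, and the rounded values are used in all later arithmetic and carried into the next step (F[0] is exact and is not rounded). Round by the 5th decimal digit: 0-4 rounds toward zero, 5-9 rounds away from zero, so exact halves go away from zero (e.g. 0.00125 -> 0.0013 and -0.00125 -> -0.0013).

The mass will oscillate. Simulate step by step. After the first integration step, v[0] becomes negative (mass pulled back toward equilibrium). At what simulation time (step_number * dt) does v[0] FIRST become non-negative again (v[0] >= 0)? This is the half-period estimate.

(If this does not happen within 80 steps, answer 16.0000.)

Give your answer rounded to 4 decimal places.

Step 0: x=[6.7000] v=[0.0000]
Step 1: x=[6.2993] v=[-2.0036]
Step 2: x=[5.5532] v=[-3.7304]
Step 3: x=[4.5649] v=[-4.9417]
Step 4: x=[3.4709] v=[-5.4702]
Step 5: x=[2.4223] v=[-5.2428]
Step 6: x=[1.5641] v=[-4.2909]
Step 7: x=[1.0149] v=[-2.7461]
Step 8: x=[0.8505] v=[-0.8218]
Step 9: x=[1.0937] v=[1.2160]
First v>=0 after going negative at step 9, time=1.8000

Answer: 1.8000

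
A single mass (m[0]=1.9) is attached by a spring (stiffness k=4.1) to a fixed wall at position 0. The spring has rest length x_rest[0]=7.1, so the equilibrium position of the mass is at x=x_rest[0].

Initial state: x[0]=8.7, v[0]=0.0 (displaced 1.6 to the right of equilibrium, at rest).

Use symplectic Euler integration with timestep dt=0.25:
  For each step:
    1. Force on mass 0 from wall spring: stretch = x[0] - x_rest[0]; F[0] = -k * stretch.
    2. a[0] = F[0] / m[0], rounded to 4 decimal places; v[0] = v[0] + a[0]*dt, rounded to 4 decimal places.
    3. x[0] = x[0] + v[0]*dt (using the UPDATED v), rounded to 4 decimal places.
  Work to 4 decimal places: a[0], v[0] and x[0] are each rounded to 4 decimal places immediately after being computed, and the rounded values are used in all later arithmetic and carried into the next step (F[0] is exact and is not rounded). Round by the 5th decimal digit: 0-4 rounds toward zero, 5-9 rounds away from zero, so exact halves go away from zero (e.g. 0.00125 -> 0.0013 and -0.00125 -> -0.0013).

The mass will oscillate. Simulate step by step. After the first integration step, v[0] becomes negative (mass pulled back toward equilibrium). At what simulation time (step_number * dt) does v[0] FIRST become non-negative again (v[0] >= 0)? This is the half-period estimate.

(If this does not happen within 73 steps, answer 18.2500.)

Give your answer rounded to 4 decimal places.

Step 0: x=[8.7000] v=[0.0000]
Step 1: x=[8.4842] v=[-0.8632]
Step 2: x=[8.0817] v=[-1.6100]
Step 3: x=[7.5468] v=[-2.1396]
Step 4: x=[6.9517] v=[-2.3806]
Step 5: x=[6.3766] v=[-2.3006]
Step 6: x=[5.8990] v=[-1.9104]
Step 7: x=[5.5834] v=[-1.2625]
Step 8: x=[5.4723] v=[-0.4443]
Step 9: x=[5.5808] v=[0.4338]
First v>=0 after going negative at step 9, time=2.2500

Answer: 2.2500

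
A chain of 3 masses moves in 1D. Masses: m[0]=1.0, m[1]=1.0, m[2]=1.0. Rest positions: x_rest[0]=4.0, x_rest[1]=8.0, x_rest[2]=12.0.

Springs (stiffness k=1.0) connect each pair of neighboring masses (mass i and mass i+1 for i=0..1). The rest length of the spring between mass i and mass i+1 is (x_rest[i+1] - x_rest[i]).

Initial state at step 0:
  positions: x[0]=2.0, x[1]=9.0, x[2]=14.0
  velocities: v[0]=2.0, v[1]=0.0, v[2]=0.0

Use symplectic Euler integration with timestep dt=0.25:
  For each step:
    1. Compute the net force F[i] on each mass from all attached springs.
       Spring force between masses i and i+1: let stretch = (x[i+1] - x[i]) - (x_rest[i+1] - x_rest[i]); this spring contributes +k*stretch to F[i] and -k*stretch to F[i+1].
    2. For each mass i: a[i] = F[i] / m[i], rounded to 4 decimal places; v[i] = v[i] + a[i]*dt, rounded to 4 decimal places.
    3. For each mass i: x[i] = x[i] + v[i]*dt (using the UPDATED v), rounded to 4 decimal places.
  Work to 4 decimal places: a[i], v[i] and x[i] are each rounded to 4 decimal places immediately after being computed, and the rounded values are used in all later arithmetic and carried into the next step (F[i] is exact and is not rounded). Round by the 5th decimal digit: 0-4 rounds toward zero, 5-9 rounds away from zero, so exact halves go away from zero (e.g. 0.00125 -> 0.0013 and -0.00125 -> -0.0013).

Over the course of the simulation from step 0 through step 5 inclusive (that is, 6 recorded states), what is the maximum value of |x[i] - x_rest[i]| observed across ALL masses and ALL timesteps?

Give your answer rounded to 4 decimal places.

Answer: 2.1525

Derivation:
Step 0: x=[2.0000 9.0000 14.0000] v=[2.0000 0.0000 0.0000]
Step 1: x=[2.6875 8.8750 13.9375] v=[2.7500 -0.5000 -0.2500]
Step 2: x=[3.5117 8.6797 13.8086] v=[3.2969 -0.7813 -0.5156]
Step 3: x=[4.4089 8.4819 13.6092] v=[3.5889 -0.7911 -0.7978]
Step 4: x=[5.3107 8.3500 13.3393] v=[3.6072 -0.5275 -1.0796]
Step 5: x=[6.1525 8.3400 13.0076] v=[3.3670 -0.0400 -1.3269]
Max displacement = 2.1525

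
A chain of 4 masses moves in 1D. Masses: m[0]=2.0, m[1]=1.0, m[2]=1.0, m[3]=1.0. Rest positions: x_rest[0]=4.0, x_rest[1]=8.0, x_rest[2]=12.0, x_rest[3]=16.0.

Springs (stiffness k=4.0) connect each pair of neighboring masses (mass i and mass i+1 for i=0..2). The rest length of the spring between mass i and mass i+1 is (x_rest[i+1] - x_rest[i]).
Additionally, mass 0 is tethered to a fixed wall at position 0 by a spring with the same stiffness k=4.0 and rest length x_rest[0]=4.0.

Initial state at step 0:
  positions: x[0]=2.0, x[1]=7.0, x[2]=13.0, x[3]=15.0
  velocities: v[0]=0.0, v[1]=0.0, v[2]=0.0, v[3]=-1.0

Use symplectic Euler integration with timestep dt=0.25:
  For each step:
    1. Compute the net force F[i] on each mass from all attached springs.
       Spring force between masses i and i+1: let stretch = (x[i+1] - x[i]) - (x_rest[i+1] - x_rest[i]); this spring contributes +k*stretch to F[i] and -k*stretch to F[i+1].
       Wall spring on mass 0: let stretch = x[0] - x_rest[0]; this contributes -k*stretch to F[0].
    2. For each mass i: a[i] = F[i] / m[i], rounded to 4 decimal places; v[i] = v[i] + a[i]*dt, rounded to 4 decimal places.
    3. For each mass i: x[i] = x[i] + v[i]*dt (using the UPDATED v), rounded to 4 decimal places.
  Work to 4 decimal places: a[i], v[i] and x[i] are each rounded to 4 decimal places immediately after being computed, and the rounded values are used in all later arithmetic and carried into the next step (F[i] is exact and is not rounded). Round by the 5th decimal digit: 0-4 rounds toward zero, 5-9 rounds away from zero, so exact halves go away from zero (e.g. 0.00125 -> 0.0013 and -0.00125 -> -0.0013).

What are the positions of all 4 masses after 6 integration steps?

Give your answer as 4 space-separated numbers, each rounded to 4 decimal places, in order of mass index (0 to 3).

Answer: 5.2467 7.0696 11.4307 13.8766

Derivation:
Step 0: x=[2.0000 7.0000 13.0000 15.0000] v=[0.0000 0.0000 0.0000 -1.0000]
Step 1: x=[2.3750 7.2500 12.0000 15.2500] v=[1.5000 1.0000 -4.0000 1.0000]
Step 2: x=[3.0625 7.4688 10.6250 15.6875] v=[2.7500 0.8750 -5.5000 1.7500]
Step 3: x=[3.9180 7.3750 9.7266 15.8594] v=[3.4219 -0.3751 -3.5937 0.6875]
Step 4: x=[4.7159 7.0049 9.7735 15.4981] v=[3.1914 -1.4805 0.1875 -1.4453]
Step 5: x=[5.2104 6.7547 10.5594 14.7056] v=[1.9780 -1.0009 3.1435 -3.1699]
Step 6: x=[5.2467 7.0696 11.4307 13.8766] v=[0.1450 1.2595 3.4850 -3.3161]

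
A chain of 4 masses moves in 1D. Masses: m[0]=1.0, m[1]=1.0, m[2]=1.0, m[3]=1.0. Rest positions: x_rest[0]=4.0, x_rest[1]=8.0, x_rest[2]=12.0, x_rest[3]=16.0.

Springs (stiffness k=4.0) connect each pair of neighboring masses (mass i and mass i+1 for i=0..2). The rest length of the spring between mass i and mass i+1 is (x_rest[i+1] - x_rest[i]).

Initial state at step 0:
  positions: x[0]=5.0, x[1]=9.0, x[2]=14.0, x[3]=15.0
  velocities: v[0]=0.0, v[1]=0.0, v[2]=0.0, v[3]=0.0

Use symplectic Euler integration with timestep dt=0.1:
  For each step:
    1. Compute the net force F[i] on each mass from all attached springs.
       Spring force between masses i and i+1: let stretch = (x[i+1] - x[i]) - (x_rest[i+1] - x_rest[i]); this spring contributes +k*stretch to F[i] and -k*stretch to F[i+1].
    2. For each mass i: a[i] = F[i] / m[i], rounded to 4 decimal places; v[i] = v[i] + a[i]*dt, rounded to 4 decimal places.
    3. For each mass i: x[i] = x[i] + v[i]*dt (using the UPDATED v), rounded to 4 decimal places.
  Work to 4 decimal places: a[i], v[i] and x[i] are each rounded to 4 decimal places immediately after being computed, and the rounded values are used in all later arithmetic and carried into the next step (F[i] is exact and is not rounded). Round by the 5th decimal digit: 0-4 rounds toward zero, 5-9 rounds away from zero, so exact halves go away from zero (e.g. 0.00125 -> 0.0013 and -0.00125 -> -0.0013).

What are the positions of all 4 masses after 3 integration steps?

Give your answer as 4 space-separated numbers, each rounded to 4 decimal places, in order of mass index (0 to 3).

Step 0: x=[5.0000 9.0000 14.0000 15.0000] v=[0.0000 0.0000 0.0000 0.0000]
Step 1: x=[5.0000 9.0400 13.8400 15.1200] v=[0.0000 0.4000 -1.6000 1.2000]
Step 2: x=[5.0016 9.1104 13.5392 15.3488] v=[0.0160 0.7040 -3.0080 2.2880]
Step 3: x=[5.0076 9.1936 13.1336 15.6652] v=[0.0595 0.8320 -4.0557 3.1642]

Answer: 5.0076 9.1936 13.1336 15.6652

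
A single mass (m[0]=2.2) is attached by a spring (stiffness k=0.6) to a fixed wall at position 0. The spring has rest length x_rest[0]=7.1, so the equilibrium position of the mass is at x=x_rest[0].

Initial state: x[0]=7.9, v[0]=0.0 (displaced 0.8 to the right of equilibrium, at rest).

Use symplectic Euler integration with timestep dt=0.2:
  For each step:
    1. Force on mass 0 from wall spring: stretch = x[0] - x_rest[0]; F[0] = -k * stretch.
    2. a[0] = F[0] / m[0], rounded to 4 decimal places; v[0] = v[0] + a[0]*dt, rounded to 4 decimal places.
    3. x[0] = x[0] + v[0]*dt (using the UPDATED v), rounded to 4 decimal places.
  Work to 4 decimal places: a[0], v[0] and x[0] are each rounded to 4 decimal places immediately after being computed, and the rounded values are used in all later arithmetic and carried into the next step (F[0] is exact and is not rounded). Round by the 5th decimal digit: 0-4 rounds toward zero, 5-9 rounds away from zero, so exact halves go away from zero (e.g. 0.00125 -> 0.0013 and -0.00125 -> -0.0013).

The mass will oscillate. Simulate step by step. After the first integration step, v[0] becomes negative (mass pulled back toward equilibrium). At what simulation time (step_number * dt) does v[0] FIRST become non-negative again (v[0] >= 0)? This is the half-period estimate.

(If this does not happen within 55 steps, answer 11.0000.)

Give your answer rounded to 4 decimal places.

Answer: 6.2000

Derivation:
Step 0: x=[7.9000] v=[0.0000]
Step 1: x=[7.8913] v=[-0.0436]
Step 2: x=[7.8739] v=[-0.0868]
Step 3: x=[7.8481] v=[-0.1290]
Step 4: x=[7.8141] v=[-0.1698]
Step 5: x=[7.7723] v=[-0.2088]
Step 6: x=[7.7232] v=[-0.2455]
Step 7: x=[7.6673] v=[-0.2795]
Step 8: x=[7.6052] v=[-0.3104]
Step 9: x=[7.5376] v=[-0.3380]
Step 10: x=[7.4652] v=[-0.3619]
Step 11: x=[7.3888] v=[-0.3818]
Step 12: x=[7.3093] v=[-0.3976]
Step 13: x=[7.2275] v=[-0.4090]
Step 14: x=[7.1443] v=[-0.4160]
Step 15: x=[7.0606] v=[-0.4184]
Step 16: x=[6.9773] v=[-0.4163]
Step 17: x=[6.8954] v=[-0.4096]
Step 18: x=[6.8157] v=[-0.3984]
Step 19: x=[6.7391] v=[-0.3829]
Step 20: x=[6.6665] v=[-0.3632]
Step 21: x=[6.5986] v=[-0.3396]
Step 22: x=[6.5361] v=[-0.3123]
Step 23: x=[6.4798] v=[-0.2815]
Step 24: x=[6.4303] v=[-0.2477]
Step 25: x=[6.3881] v=[-0.2112]
Step 26: x=[6.3536] v=[-0.1724]
Step 27: x=[6.3273] v=[-0.1317]
Step 28: x=[6.3094] v=[-0.0896]
Step 29: x=[6.3001] v=[-0.0465]
Step 30: x=[6.2995] v=[-0.0029]
Step 31: x=[6.3077] v=[0.0408]
First v>=0 after going negative at step 31, time=6.2000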